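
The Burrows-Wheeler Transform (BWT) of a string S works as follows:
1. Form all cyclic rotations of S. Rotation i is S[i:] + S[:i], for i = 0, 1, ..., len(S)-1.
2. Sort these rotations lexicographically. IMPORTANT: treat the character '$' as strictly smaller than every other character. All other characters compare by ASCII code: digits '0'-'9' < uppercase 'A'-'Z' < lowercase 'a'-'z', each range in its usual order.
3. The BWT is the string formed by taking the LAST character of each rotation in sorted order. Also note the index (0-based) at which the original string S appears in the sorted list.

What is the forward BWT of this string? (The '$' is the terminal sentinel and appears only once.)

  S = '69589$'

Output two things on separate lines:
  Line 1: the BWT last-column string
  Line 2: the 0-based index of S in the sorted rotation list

All 6 rotations (rotation i = S[i:]+S[:i]):
  rot[0] = 69589$
  rot[1] = 9589$6
  rot[2] = 589$69
  rot[3] = 89$695
  rot[4] = 9$6958
  rot[5] = $69589
Sorted (with $ < everything):
  sorted[0] = $69589  (last char: '9')
  sorted[1] = 589$69  (last char: '9')
  sorted[2] = 69589$  (last char: '$')
  sorted[3] = 89$695  (last char: '5')
  sorted[4] = 9$6958  (last char: '8')
  sorted[5] = 9589$6  (last char: '6')
Last column: 99$586
Original string S is at sorted index 2

Answer: 99$586
2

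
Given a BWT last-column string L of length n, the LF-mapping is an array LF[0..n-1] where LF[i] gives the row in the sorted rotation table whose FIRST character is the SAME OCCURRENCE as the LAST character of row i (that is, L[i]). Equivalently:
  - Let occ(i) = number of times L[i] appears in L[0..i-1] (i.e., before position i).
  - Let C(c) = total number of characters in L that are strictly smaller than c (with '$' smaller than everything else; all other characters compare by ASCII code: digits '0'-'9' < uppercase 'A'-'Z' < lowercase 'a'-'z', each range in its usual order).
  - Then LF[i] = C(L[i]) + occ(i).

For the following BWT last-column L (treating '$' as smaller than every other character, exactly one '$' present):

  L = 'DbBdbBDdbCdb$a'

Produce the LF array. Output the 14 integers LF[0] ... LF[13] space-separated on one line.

Char counts: '$':1, 'B':2, 'C':1, 'D':2, 'a':1, 'b':4, 'd':3
C (first-col start): C('$')=0, C('B')=1, C('C')=3, C('D')=4, C('a')=6, C('b')=7, C('d')=11
L[0]='D': occ=0, LF[0]=C('D')+0=4+0=4
L[1]='b': occ=0, LF[1]=C('b')+0=7+0=7
L[2]='B': occ=0, LF[2]=C('B')+0=1+0=1
L[3]='d': occ=0, LF[3]=C('d')+0=11+0=11
L[4]='b': occ=1, LF[4]=C('b')+1=7+1=8
L[5]='B': occ=1, LF[5]=C('B')+1=1+1=2
L[6]='D': occ=1, LF[6]=C('D')+1=4+1=5
L[7]='d': occ=1, LF[7]=C('d')+1=11+1=12
L[8]='b': occ=2, LF[8]=C('b')+2=7+2=9
L[9]='C': occ=0, LF[9]=C('C')+0=3+0=3
L[10]='d': occ=2, LF[10]=C('d')+2=11+2=13
L[11]='b': occ=3, LF[11]=C('b')+3=7+3=10
L[12]='$': occ=0, LF[12]=C('$')+0=0+0=0
L[13]='a': occ=0, LF[13]=C('a')+0=6+0=6

Answer: 4 7 1 11 8 2 5 12 9 3 13 10 0 6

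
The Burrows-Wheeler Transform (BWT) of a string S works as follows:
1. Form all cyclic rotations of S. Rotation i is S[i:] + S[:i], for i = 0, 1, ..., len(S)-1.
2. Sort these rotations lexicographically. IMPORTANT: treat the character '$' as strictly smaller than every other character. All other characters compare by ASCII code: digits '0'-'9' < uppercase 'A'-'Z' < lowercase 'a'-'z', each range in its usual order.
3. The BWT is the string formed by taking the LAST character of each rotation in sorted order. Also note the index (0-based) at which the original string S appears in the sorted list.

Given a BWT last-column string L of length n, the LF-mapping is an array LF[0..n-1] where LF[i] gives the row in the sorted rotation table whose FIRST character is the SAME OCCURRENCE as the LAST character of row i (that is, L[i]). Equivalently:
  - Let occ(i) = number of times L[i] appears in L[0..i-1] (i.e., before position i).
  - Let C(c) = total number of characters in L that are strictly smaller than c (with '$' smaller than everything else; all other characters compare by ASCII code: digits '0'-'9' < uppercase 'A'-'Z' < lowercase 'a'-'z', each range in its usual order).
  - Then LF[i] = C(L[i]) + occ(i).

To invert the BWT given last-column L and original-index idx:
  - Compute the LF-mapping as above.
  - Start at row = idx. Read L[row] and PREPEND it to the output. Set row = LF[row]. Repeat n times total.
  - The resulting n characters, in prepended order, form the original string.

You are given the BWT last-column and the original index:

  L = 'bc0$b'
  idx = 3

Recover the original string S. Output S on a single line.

Answer: bc0b$

Derivation:
LF mapping: 2 4 1 0 3
Walk LF starting at row 3, prepending L[row]:
  step 1: row=3, L[3]='$', prepend. Next row=LF[3]=0
  step 2: row=0, L[0]='b', prepend. Next row=LF[0]=2
  step 3: row=2, L[2]='0', prepend. Next row=LF[2]=1
  step 4: row=1, L[1]='c', prepend. Next row=LF[1]=4
  step 5: row=4, L[4]='b', prepend. Next row=LF[4]=3
Reversed output: bc0b$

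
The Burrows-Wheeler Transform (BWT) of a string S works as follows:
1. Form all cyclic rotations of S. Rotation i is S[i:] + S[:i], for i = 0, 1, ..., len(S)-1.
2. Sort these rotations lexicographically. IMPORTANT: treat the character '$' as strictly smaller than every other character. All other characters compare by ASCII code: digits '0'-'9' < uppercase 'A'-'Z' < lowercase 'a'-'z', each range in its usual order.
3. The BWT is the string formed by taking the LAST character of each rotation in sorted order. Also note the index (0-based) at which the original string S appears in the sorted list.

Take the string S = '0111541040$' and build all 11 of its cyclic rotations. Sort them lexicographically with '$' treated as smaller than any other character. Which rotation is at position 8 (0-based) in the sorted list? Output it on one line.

Answer: 40$01115410

Derivation:
All 11 rotations (rotation i = S[i:]+S[:i]):
  rot[0] = 0111541040$
  rot[1] = 111541040$0
  rot[2] = 11541040$01
  rot[3] = 1541040$011
  rot[4] = 541040$0111
  rot[5] = 41040$01115
  rot[6] = 1040$011154
  rot[7] = 040$0111541
  rot[8] = 40$01115410
  rot[9] = 0$011154104
  rot[10] = $0111541040
Sorted (with $ < everything):
  sorted[0] = $0111541040
  sorted[1] = 0$011154104
  sorted[2] = 0111541040$
  sorted[3] = 040$0111541
  sorted[4] = 1040$011154
  sorted[5] = 111541040$0
  sorted[6] = 11541040$01
  sorted[7] = 1541040$011
  sorted[8] = 40$01115410
  sorted[9] = 41040$01115
  sorted[10] = 541040$0111
sorted[8] = 40$01115410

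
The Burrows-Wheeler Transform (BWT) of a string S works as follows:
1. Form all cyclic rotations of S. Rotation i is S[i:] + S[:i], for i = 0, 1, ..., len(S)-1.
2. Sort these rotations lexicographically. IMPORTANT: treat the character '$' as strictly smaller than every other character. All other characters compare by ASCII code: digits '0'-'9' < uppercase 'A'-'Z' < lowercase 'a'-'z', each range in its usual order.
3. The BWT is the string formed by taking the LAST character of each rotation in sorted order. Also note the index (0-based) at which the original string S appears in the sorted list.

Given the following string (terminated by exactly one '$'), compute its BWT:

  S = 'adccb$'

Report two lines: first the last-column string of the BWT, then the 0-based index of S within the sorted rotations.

All 6 rotations (rotation i = S[i:]+S[:i]):
  rot[0] = adccb$
  rot[1] = dccb$a
  rot[2] = ccb$ad
  rot[3] = cb$adc
  rot[4] = b$adcc
  rot[5] = $adccb
Sorted (with $ < everything):
  sorted[0] = $adccb  (last char: 'b')
  sorted[1] = adccb$  (last char: '$')
  sorted[2] = b$adcc  (last char: 'c')
  sorted[3] = cb$adc  (last char: 'c')
  sorted[4] = ccb$ad  (last char: 'd')
  sorted[5] = dccb$a  (last char: 'a')
Last column: b$ccda
Original string S is at sorted index 1

Answer: b$ccda
1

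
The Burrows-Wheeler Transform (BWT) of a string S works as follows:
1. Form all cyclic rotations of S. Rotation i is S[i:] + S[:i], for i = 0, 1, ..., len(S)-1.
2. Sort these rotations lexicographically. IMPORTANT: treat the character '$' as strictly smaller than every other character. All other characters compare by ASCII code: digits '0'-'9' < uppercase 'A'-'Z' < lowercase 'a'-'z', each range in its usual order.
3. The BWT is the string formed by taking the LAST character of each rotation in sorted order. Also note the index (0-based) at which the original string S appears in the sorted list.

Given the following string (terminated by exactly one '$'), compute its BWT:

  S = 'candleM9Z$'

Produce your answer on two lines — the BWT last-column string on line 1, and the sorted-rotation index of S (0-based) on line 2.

Answer: ZMe9c$nlda
5

Derivation:
All 10 rotations (rotation i = S[i:]+S[:i]):
  rot[0] = candleM9Z$
  rot[1] = andleM9Z$c
  rot[2] = ndleM9Z$ca
  rot[3] = dleM9Z$can
  rot[4] = leM9Z$cand
  rot[5] = eM9Z$candl
  rot[6] = M9Z$candle
  rot[7] = 9Z$candleM
  rot[8] = Z$candleM9
  rot[9] = $candleM9Z
Sorted (with $ < everything):
  sorted[0] = $candleM9Z  (last char: 'Z')
  sorted[1] = 9Z$candleM  (last char: 'M')
  sorted[2] = M9Z$candle  (last char: 'e')
  sorted[3] = Z$candleM9  (last char: '9')
  sorted[4] = andleM9Z$c  (last char: 'c')
  sorted[5] = candleM9Z$  (last char: '$')
  sorted[6] = dleM9Z$can  (last char: 'n')
  sorted[7] = eM9Z$candl  (last char: 'l')
  sorted[8] = leM9Z$cand  (last char: 'd')
  sorted[9] = ndleM9Z$ca  (last char: 'a')
Last column: ZMe9c$nlda
Original string S is at sorted index 5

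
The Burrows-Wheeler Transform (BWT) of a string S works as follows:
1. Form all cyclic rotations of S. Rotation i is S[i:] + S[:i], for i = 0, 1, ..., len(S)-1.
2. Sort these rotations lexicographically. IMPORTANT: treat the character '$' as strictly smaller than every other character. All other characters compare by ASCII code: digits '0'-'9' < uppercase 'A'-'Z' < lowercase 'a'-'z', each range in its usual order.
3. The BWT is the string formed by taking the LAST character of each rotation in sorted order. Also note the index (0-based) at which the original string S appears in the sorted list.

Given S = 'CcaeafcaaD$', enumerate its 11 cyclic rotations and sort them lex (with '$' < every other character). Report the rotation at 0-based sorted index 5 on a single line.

Answer: aeafcaaD$Cc

Derivation:
All 11 rotations (rotation i = S[i:]+S[:i]):
  rot[0] = CcaeafcaaD$
  rot[1] = caeafcaaD$C
  rot[2] = aeafcaaD$Cc
  rot[3] = eafcaaD$Cca
  rot[4] = afcaaD$Ccae
  rot[5] = fcaaD$Ccaea
  rot[6] = caaD$Ccaeaf
  rot[7] = aaD$Ccaeafc
  rot[8] = aD$Ccaeafca
  rot[9] = D$Ccaeafcaa
  rot[10] = $CcaeafcaaD
Sorted (with $ < everything):
  sorted[0] = $CcaeafcaaD
  sorted[1] = CcaeafcaaD$
  sorted[2] = D$Ccaeafcaa
  sorted[3] = aD$Ccaeafca
  sorted[4] = aaD$Ccaeafc
  sorted[5] = aeafcaaD$Cc
  sorted[6] = afcaaD$Ccae
  sorted[7] = caaD$Ccaeaf
  sorted[8] = caeafcaaD$C
  sorted[9] = eafcaaD$Cca
  sorted[10] = fcaaD$Ccaea
sorted[5] = aeafcaaD$Cc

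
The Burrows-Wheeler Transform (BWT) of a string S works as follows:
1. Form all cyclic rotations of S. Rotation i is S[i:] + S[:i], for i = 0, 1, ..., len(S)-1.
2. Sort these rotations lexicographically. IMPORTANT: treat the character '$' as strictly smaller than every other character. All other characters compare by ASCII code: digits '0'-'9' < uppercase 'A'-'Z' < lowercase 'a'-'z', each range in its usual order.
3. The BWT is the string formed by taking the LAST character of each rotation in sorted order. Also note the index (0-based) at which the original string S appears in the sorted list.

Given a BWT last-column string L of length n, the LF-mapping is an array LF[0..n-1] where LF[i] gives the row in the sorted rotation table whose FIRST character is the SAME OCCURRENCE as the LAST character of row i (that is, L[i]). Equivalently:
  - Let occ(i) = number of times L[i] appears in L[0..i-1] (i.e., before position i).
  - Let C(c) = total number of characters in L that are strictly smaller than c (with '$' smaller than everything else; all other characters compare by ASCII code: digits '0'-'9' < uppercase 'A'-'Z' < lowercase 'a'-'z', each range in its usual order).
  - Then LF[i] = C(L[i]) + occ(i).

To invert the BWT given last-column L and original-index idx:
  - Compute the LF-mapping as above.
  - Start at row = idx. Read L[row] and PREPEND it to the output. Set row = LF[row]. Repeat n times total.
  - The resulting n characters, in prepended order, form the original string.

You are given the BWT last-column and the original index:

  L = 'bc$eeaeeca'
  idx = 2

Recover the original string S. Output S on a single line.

LF mapping: 3 4 0 6 7 1 8 9 5 2
Walk LF starting at row 2, prepending L[row]:
  step 1: row=2, L[2]='$', prepend. Next row=LF[2]=0
  step 2: row=0, L[0]='b', prepend. Next row=LF[0]=3
  step 3: row=3, L[3]='e', prepend. Next row=LF[3]=6
  step 4: row=6, L[6]='e', prepend. Next row=LF[6]=8
  step 5: row=8, L[8]='c', prepend. Next row=LF[8]=5
  step 6: row=5, L[5]='a', prepend. Next row=LF[5]=1
  step 7: row=1, L[1]='c', prepend. Next row=LF[1]=4
  step 8: row=4, L[4]='e', prepend. Next row=LF[4]=7
  step 9: row=7, L[7]='e', prepend. Next row=LF[7]=9
  step 10: row=9, L[9]='a', prepend. Next row=LF[9]=2
Reversed output: aeecaceeb$

Answer: aeecaceeb$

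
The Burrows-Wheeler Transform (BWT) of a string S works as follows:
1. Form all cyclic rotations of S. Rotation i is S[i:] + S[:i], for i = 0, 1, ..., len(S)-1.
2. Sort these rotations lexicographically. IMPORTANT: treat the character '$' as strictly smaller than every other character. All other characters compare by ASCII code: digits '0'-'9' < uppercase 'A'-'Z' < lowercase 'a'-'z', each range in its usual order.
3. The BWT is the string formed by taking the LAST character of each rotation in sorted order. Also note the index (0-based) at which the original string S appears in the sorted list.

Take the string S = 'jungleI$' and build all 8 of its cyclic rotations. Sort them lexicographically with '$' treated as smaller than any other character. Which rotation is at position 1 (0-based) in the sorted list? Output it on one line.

All 8 rotations (rotation i = S[i:]+S[:i]):
  rot[0] = jungleI$
  rot[1] = ungleI$j
  rot[2] = ngleI$ju
  rot[3] = gleI$jun
  rot[4] = leI$jung
  rot[5] = eI$jungl
  rot[6] = I$jungle
  rot[7] = $jungleI
Sorted (with $ < everything):
  sorted[0] = $jungleI
  sorted[1] = I$jungle
  sorted[2] = eI$jungl
  sorted[3] = gleI$jun
  sorted[4] = jungleI$
  sorted[5] = leI$jung
  sorted[6] = ngleI$ju
  sorted[7] = ungleI$j
sorted[1] = I$jungle

Answer: I$jungle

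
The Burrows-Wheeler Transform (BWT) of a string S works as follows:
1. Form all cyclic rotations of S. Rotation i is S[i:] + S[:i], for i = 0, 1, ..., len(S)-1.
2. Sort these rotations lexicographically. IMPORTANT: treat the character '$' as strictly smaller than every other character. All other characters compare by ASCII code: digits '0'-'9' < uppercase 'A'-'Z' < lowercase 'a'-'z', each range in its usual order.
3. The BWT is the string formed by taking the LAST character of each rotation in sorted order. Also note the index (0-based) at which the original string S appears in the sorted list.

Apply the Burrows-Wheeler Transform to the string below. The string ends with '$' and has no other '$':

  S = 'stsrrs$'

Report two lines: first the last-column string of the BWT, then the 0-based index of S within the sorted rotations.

All 7 rotations (rotation i = S[i:]+S[:i]):
  rot[0] = stsrrs$
  rot[1] = tsrrs$s
  rot[2] = srrs$st
  rot[3] = rrs$sts
  rot[4] = rs$stsr
  rot[5] = s$stsrr
  rot[6] = $stsrrs
Sorted (with $ < everything):
  sorted[0] = $stsrrs  (last char: 's')
  sorted[1] = rrs$sts  (last char: 's')
  sorted[2] = rs$stsr  (last char: 'r')
  sorted[3] = s$stsrr  (last char: 'r')
  sorted[4] = srrs$st  (last char: 't')
  sorted[5] = stsrrs$  (last char: '$')
  sorted[6] = tsrrs$s  (last char: 's')
Last column: ssrrt$s
Original string S is at sorted index 5

Answer: ssrrt$s
5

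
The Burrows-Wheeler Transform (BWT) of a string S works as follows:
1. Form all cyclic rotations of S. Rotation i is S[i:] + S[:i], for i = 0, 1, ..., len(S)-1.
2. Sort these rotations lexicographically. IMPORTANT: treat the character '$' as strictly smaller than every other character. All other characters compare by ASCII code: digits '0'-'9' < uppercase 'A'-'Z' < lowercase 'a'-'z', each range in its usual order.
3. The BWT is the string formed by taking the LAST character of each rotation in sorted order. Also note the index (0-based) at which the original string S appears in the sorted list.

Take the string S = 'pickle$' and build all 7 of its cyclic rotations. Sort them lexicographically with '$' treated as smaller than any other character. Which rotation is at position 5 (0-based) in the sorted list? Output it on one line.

All 7 rotations (rotation i = S[i:]+S[:i]):
  rot[0] = pickle$
  rot[1] = ickle$p
  rot[2] = ckle$pi
  rot[3] = kle$pic
  rot[4] = le$pick
  rot[5] = e$pickl
  rot[6] = $pickle
Sorted (with $ < everything):
  sorted[0] = $pickle
  sorted[1] = ckle$pi
  sorted[2] = e$pickl
  sorted[3] = ickle$p
  sorted[4] = kle$pic
  sorted[5] = le$pick
  sorted[6] = pickle$
sorted[5] = le$pick

Answer: le$pick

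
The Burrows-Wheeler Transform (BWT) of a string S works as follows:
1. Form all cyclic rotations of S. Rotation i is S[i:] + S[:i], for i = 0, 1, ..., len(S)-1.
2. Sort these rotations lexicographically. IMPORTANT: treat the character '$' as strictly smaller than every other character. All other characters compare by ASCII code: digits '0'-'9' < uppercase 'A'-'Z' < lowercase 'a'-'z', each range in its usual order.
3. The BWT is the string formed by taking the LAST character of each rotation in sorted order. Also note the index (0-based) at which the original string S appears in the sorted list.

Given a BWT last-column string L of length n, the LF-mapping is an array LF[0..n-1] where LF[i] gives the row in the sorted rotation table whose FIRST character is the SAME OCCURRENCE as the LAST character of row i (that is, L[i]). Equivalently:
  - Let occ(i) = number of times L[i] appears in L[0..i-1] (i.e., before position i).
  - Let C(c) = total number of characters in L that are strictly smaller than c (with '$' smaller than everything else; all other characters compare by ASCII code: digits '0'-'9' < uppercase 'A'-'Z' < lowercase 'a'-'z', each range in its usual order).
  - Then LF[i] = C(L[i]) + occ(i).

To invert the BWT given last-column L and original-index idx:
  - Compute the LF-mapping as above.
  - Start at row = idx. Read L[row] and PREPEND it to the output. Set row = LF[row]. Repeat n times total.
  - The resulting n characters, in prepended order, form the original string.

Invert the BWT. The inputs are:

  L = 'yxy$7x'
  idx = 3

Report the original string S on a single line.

LF mapping: 4 2 5 0 1 3
Walk LF starting at row 3, prepending L[row]:
  step 1: row=3, L[3]='$', prepend. Next row=LF[3]=0
  step 2: row=0, L[0]='y', prepend. Next row=LF[0]=4
  step 3: row=4, L[4]='7', prepend. Next row=LF[4]=1
  step 4: row=1, L[1]='x', prepend. Next row=LF[1]=2
  step 5: row=2, L[2]='y', prepend. Next row=LF[2]=5
  step 6: row=5, L[5]='x', prepend. Next row=LF[5]=3
Reversed output: xyx7y$

Answer: xyx7y$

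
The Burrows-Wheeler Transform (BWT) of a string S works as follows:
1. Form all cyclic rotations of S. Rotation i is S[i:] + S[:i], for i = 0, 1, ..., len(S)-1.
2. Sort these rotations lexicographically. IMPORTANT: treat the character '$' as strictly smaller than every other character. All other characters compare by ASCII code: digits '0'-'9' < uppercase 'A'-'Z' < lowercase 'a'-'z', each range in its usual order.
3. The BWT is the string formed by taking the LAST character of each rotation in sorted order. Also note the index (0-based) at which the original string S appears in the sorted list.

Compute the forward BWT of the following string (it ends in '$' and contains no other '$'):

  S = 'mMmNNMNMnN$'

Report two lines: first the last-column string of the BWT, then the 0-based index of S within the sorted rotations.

All 11 rotations (rotation i = S[i:]+S[:i]):
  rot[0] = mMmNNMNMnN$
  rot[1] = MmNNMNMnN$m
  rot[2] = mNNMNMnN$mM
  rot[3] = NNMNMnN$mMm
  rot[4] = NMNMnN$mMmN
  rot[5] = MNMnN$mMmNN
  rot[6] = NMnN$mMmNNM
  rot[7] = MnN$mMmNNMN
  rot[8] = nN$mMmNNMNM
  rot[9] = N$mMmNNMNMn
  rot[10] = $mMmNNMNMnN
Sorted (with $ < everything):
  sorted[0] = $mMmNNMNMnN  (last char: 'N')
  sorted[1] = MNMnN$mMmNN  (last char: 'N')
  sorted[2] = MmNNMNMnN$m  (last char: 'm')
  sorted[3] = MnN$mMmNNMN  (last char: 'N')
  sorted[4] = N$mMmNNMNMn  (last char: 'n')
  sorted[5] = NMNMnN$mMmN  (last char: 'N')
  sorted[6] = NMnN$mMmNNM  (last char: 'M')
  sorted[7] = NNMNMnN$mMm  (last char: 'm')
  sorted[8] = mMmNNMNMnN$  (last char: '$')
  sorted[9] = mNNMNMnN$mM  (last char: 'M')
  sorted[10] = nN$mMmNNMNM  (last char: 'M')
Last column: NNmNnNMm$MM
Original string S is at sorted index 8

Answer: NNmNnNMm$MM
8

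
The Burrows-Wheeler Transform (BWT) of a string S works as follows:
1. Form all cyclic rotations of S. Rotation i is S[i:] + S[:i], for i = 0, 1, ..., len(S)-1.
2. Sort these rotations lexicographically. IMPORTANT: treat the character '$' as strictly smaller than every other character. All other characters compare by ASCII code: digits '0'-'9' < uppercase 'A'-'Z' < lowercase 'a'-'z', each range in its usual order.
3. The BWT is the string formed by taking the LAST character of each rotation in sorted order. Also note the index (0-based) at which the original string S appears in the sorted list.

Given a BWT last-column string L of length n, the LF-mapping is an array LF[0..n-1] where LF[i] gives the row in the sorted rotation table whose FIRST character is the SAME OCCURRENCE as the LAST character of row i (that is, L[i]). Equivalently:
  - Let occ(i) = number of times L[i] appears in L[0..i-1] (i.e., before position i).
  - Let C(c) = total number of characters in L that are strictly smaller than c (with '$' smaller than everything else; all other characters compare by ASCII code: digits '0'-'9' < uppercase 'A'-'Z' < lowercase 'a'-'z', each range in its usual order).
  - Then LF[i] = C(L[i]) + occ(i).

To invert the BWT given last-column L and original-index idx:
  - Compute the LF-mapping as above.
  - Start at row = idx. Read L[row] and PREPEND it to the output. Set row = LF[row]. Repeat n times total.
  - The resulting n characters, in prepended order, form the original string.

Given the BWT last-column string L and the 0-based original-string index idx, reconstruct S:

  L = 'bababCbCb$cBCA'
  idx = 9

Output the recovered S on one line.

Answer: bBbaAcbCaCCbb$

Derivation:
LF mapping: 8 6 9 7 10 3 11 4 12 0 13 2 5 1
Walk LF starting at row 9, prepending L[row]:
  step 1: row=9, L[9]='$', prepend. Next row=LF[9]=0
  step 2: row=0, L[0]='b', prepend. Next row=LF[0]=8
  step 3: row=8, L[8]='b', prepend. Next row=LF[8]=12
  step 4: row=12, L[12]='C', prepend. Next row=LF[12]=5
  step 5: row=5, L[5]='C', prepend. Next row=LF[5]=3
  step 6: row=3, L[3]='a', prepend. Next row=LF[3]=7
  step 7: row=7, L[7]='C', prepend. Next row=LF[7]=4
  step 8: row=4, L[4]='b', prepend. Next row=LF[4]=10
  step 9: row=10, L[10]='c', prepend. Next row=LF[10]=13
  step 10: row=13, L[13]='A', prepend. Next row=LF[13]=1
  step 11: row=1, L[1]='a', prepend. Next row=LF[1]=6
  step 12: row=6, L[6]='b', prepend. Next row=LF[6]=11
  step 13: row=11, L[11]='B', prepend. Next row=LF[11]=2
  step 14: row=2, L[2]='b', prepend. Next row=LF[2]=9
Reversed output: bBbaAcbCaCCbb$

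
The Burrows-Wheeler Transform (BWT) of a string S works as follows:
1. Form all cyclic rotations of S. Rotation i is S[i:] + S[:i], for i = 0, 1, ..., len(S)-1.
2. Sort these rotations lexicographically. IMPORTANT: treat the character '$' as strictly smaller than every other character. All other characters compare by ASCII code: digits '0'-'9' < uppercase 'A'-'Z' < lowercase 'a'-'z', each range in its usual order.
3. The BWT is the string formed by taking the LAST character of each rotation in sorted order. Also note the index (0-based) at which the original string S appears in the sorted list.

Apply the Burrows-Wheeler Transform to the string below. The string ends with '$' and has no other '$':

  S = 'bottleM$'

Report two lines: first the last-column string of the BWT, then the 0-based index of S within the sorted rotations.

All 8 rotations (rotation i = S[i:]+S[:i]):
  rot[0] = bottleM$
  rot[1] = ottleM$b
  rot[2] = ttleM$bo
  rot[3] = tleM$bot
  rot[4] = leM$bott
  rot[5] = eM$bottl
  rot[6] = M$bottle
  rot[7] = $bottleM
Sorted (with $ < everything):
  sorted[0] = $bottleM  (last char: 'M')
  sorted[1] = M$bottle  (last char: 'e')
  sorted[2] = bottleM$  (last char: '$')
  sorted[3] = eM$bottl  (last char: 'l')
  sorted[4] = leM$bott  (last char: 't')
  sorted[5] = ottleM$b  (last char: 'b')
  sorted[6] = tleM$bot  (last char: 't')
  sorted[7] = ttleM$bo  (last char: 'o')
Last column: Me$ltbto
Original string S is at sorted index 2

Answer: Me$ltbto
2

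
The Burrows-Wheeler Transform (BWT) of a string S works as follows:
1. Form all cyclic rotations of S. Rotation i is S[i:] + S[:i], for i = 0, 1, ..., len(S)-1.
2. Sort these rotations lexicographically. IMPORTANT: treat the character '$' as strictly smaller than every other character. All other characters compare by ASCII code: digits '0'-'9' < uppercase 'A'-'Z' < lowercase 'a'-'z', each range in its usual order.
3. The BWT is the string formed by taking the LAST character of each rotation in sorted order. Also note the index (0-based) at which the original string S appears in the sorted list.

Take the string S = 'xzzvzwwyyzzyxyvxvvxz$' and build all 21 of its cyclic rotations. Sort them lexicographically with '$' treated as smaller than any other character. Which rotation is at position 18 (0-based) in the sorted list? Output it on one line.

All 21 rotations (rotation i = S[i:]+S[:i]):
  rot[0] = xzzvzwwyyzzyxyvxvvxz$
  rot[1] = zzvzwwyyzzyxyvxvvxz$x
  rot[2] = zvzwwyyzzyxyvxvvxz$xz
  rot[3] = vzwwyyzzyxyvxvvxz$xzz
  rot[4] = zwwyyzzyxyvxvvxz$xzzv
  rot[5] = wwyyzzyxyvxvvxz$xzzvz
  rot[6] = wyyzzyxyvxvvxz$xzzvzw
  rot[7] = yyzzyxyvxvvxz$xzzvzww
  rot[8] = yzzyxyvxvvxz$xzzvzwwy
  rot[9] = zzyxyvxvvxz$xzzvzwwyy
  rot[10] = zyxyvxvvxz$xzzvzwwyyz
  rot[11] = yxyvxvvxz$xzzvzwwyyzz
  rot[12] = xyvxvvxz$xzzvzwwyyzzy
  rot[13] = yvxvvxz$xzzvzwwyyzzyx
  rot[14] = vxvvxz$xzzvzwwyyzzyxy
  rot[15] = xvvxz$xzzvzwwyyzzyxyv
  rot[16] = vvxz$xzzvzwwyyzzyxyvx
  rot[17] = vxz$xzzvzwwyyzzyxyvxv
  rot[18] = xz$xzzvzwwyyzzyxyvxvv
  rot[19] = z$xzzvzwwyyzzyxyvxvvx
  rot[20] = $xzzvzwwyyzzyxyvxvvxz
Sorted (with $ < everything):
  sorted[0] = $xzzvzwwyyzzyxyvxvvxz
  sorted[1] = vvxz$xzzvzwwyyzzyxyvx
  sorted[2] = vxvvxz$xzzvzwwyyzzyxy
  sorted[3] = vxz$xzzvzwwyyzzyxyvxv
  sorted[4] = vzwwyyzzyxyvxvvxz$xzz
  sorted[5] = wwyyzzyxyvxvvxz$xzzvz
  sorted[6] = wyyzzyxyvxvvxz$xzzvzw
  sorted[7] = xvvxz$xzzvzwwyyzzyxyv
  sorted[8] = xyvxvvxz$xzzvzwwyyzzy
  sorted[9] = xz$xzzvzwwyyzzyxyvxvv
  sorted[10] = xzzvzwwyyzzyxyvxvvxz$
  sorted[11] = yvxvvxz$xzzvzwwyyzzyx
  sorted[12] = yxyvxvvxz$xzzvzwwyyzz
  sorted[13] = yyzzyxyvxvvxz$xzzvzww
  sorted[14] = yzzyxyvxvvxz$xzzvzwwy
  sorted[15] = z$xzzvzwwyyzzyxyvxvvx
  sorted[16] = zvzwwyyzzyxyvxvvxz$xz
  sorted[17] = zwwyyzzyxyvxvvxz$xzzv
  sorted[18] = zyxyvxvvxz$xzzvzwwyyz
  sorted[19] = zzvzwwyyzzyxyvxvvxz$x
  sorted[20] = zzyxyvxvvxz$xzzvzwwyy
sorted[18] = zyxyvxvvxz$xzzvzwwyyz

Answer: zyxyvxvvxz$xzzvzwwyyz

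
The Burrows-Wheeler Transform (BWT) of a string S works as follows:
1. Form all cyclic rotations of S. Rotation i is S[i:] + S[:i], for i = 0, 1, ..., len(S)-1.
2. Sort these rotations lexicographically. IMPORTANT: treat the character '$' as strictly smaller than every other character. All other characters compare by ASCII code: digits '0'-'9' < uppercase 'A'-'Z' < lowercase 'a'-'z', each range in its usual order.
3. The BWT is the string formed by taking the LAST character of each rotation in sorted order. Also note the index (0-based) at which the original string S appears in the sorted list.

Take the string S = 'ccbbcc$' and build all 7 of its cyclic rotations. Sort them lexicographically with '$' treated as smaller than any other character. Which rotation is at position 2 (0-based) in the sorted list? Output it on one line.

All 7 rotations (rotation i = S[i:]+S[:i]):
  rot[0] = ccbbcc$
  rot[1] = cbbcc$c
  rot[2] = bbcc$cc
  rot[3] = bcc$ccb
  rot[4] = cc$ccbb
  rot[5] = c$ccbbc
  rot[6] = $ccbbcc
Sorted (with $ < everything):
  sorted[0] = $ccbbcc
  sorted[1] = bbcc$cc
  sorted[2] = bcc$ccb
  sorted[3] = c$ccbbc
  sorted[4] = cbbcc$c
  sorted[5] = cc$ccbb
  sorted[6] = ccbbcc$
sorted[2] = bcc$ccb

Answer: bcc$ccb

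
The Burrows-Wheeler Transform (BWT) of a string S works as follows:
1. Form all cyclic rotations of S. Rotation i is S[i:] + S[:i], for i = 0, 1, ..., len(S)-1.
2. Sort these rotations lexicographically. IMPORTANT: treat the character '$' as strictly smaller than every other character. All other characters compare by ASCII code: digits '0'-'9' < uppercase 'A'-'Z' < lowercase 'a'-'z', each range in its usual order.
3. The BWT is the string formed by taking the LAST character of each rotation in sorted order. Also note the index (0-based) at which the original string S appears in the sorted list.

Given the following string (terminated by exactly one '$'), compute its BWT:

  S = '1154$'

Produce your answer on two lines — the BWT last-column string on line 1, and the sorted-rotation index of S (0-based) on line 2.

All 5 rotations (rotation i = S[i:]+S[:i]):
  rot[0] = 1154$
  rot[1] = 154$1
  rot[2] = 54$11
  rot[3] = 4$115
  rot[4] = $1154
Sorted (with $ < everything):
  sorted[0] = $1154  (last char: '4')
  sorted[1] = 1154$  (last char: '$')
  sorted[2] = 154$1  (last char: '1')
  sorted[3] = 4$115  (last char: '5')
  sorted[4] = 54$11  (last char: '1')
Last column: 4$151
Original string S is at sorted index 1

Answer: 4$151
1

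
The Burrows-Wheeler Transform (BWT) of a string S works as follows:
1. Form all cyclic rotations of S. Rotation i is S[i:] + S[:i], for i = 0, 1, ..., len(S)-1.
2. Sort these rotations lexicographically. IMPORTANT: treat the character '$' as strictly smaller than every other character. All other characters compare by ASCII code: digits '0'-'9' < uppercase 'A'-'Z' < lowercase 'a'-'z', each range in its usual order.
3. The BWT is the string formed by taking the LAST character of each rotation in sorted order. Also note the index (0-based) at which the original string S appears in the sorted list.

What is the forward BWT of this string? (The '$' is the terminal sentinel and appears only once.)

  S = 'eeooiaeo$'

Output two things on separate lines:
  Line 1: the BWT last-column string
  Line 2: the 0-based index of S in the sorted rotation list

All 9 rotations (rotation i = S[i:]+S[:i]):
  rot[0] = eeooiaeo$
  rot[1] = eooiaeo$e
  rot[2] = ooiaeo$ee
  rot[3] = oiaeo$eeo
  rot[4] = iaeo$eeoo
  rot[5] = aeo$eeooi
  rot[6] = eo$eeooia
  rot[7] = o$eeooiae
  rot[8] = $eeooiaeo
Sorted (with $ < everything):
  sorted[0] = $eeooiaeo  (last char: 'o')
  sorted[1] = aeo$eeooi  (last char: 'i')
  sorted[2] = eeooiaeo$  (last char: '$')
  sorted[3] = eo$eeooia  (last char: 'a')
  sorted[4] = eooiaeo$e  (last char: 'e')
  sorted[5] = iaeo$eeoo  (last char: 'o')
  sorted[6] = o$eeooiae  (last char: 'e')
  sorted[7] = oiaeo$eeo  (last char: 'o')
  sorted[8] = ooiaeo$ee  (last char: 'e')
Last column: oi$aeoeoe
Original string S is at sorted index 2

Answer: oi$aeoeoe
2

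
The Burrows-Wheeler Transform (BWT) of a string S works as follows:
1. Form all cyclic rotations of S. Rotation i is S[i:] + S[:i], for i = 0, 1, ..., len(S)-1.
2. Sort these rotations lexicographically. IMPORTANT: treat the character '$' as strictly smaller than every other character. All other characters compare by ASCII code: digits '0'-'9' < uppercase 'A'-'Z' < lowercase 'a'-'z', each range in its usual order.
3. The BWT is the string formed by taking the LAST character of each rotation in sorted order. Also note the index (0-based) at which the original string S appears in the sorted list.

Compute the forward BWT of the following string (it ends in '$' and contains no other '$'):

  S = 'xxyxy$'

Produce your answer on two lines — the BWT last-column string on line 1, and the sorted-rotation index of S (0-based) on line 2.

All 6 rotations (rotation i = S[i:]+S[:i]):
  rot[0] = xxyxy$
  rot[1] = xyxy$x
  rot[2] = yxy$xx
  rot[3] = xy$xxy
  rot[4] = y$xxyx
  rot[5] = $xxyxy
Sorted (with $ < everything):
  sorted[0] = $xxyxy  (last char: 'y')
  sorted[1] = xxyxy$  (last char: '$')
  sorted[2] = xy$xxy  (last char: 'y')
  sorted[3] = xyxy$x  (last char: 'x')
  sorted[4] = y$xxyx  (last char: 'x')
  sorted[5] = yxy$xx  (last char: 'x')
Last column: y$yxxx
Original string S is at sorted index 1

Answer: y$yxxx
1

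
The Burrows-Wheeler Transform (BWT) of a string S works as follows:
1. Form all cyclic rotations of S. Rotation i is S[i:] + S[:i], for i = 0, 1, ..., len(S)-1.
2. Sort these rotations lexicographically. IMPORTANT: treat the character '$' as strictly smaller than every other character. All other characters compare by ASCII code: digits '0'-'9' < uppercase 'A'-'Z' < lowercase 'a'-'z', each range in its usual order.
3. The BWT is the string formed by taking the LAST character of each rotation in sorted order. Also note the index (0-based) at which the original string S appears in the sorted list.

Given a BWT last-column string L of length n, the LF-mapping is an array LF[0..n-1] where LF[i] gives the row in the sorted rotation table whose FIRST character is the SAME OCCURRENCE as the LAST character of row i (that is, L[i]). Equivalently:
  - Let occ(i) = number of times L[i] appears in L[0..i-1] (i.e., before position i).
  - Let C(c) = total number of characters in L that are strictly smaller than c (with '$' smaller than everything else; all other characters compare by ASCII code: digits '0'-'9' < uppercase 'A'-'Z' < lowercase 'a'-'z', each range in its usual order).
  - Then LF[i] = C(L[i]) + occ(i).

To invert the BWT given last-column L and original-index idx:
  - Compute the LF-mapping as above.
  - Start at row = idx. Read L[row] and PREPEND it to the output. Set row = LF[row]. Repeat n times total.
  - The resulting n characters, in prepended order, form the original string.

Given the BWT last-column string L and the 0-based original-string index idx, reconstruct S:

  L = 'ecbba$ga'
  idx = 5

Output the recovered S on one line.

Answer: cabbage$

Derivation:
LF mapping: 6 5 3 4 1 0 7 2
Walk LF starting at row 5, prepending L[row]:
  step 1: row=5, L[5]='$', prepend. Next row=LF[5]=0
  step 2: row=0, L[0]='e', prepend. Next row=LF[0]=6
  step 3: row=6, L[6]='g', prepend. Next row=LF[6]=7
  step 4: row=7, L[7]='a', prepend. Next row=LF[7]=2
  step 5: row=2, L[2]='b', prepend. Next row=LF[2]=3
  step 6: row=3, L[3]='b', prepend. Next row=LF[3]=4
  step 7: row=4, L[4]='a', prepend. Next row=LF[4]=1
  step 8: row=1, L[1]='c', prepend. Next row=LF[1]=5
Reversed output: cabbage$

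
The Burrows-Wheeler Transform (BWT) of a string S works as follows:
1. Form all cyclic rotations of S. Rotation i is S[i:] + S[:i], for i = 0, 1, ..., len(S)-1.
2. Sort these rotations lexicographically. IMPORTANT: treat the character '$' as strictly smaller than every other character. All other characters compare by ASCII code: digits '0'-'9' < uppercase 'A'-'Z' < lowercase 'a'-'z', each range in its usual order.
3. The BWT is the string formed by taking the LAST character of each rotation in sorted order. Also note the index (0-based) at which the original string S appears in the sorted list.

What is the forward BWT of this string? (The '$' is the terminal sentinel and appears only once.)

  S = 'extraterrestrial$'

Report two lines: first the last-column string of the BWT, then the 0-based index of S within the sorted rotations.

All 17 rotations (rotation i = S[i:]+S[:i]):
  rot[0] = extraterrestrial$
  rot[1] = xtraterrestrial$e
  rot[2] = traterrestrial$ex
  rot[3] = raterrestrial$ext
  rot[4] = aterrestrial$extr
  rot[5] = terrestrial$extra
  rot[6] = errestrial$extrat
  rot[7] = rrestrial$extrate
  rot[8] = restrial$extrater
  rot[9] = estrial$extraterr
  rot[10] = strial$extraterre
  rot[11] = trial$extraterres
  rot[12] = rial$extraterrest
  rot[13] = ial$extraterrestr
  rot[14] = al$extraterrestri
  rot[15] = l$extraterrestria
  rot[16] = $extraterrestrial
Sorted (with $ < everything):
  sorted[0] = $extraterrestrial  (last char: 'l')
  sorted[1] = al$extraterrestri  (last char: 'i')
  sorted[2] = aterrestrial$extr  (last char: 'r')
  sorted[3] = errestrial$extrat  (last char: 't')
  sorted[4] = estrial$extraterr  (last char: 'r')
  sorted[5] = extraterrestrial$  (last char: '$')
  sorted[6] = ial$extraterrestr  (last char: 'r')
  sorted[7] = l$extraterrestria  (last char: 'a')
  sorted[8] = raterrestrial$ext  (last char: 't')
  sorted[9] = restrial$extrater  (last char: 'r')
  sorted[10] = rial$extraterrest  (last char: 't')
  sorted[11] = rrestrial$extrate  (last char: 'e')
  sorted[12] = strial$extraterre  (last char: 'e')
  sorted[13] = terrestrial$extra  (last char: 'a')
  sorted[14] = traterrestrial$ex  (last char: 'x')
  sorted[15] = trial$extraterres  (last char: 's')
  sorted[16] = xtraterrestrial$e  (last char: 'e')
Last column: lirtr$ratrteeaxse
Original string S is at sorted index 5

Answer: lirtr$ratrteeaxse
5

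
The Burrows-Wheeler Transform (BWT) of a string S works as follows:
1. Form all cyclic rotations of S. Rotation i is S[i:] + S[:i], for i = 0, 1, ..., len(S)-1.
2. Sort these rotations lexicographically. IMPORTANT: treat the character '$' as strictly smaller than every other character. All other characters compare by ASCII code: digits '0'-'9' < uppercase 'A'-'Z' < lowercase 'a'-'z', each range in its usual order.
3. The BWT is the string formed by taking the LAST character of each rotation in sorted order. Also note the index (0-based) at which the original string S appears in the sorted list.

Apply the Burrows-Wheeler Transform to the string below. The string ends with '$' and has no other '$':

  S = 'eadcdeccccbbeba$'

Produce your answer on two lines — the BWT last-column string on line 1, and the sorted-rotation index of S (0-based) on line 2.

Answer: abeecbcccedac$bd
13

Derivation:
All 16 rotations (rotation i = S[i:]+S[:i]):
  rot[0] = eadcdeccccbbeba$
  rot[1] = adcdeccccbbeba$e
  rot[2] = dcdeccccbbeba$ea
  rot[3] = cdeccccbbeba$ead
  rot[4] = deccccbbeba$eadc
  rot[5] = eccccbbeba$eadcd
  rot[6] = ccccbbeba$eadcde
  rot[7] = cccbbeba$eadcdec
  rot[8] = ccbbeba$eadcdecc
  rot[9] = cbbeba$eadcdeccc
  rot[10] = bbeba$eadcdecccc
  rot[11] = beba$eadcdeccccb
  rot[12] = eba$eadcdeccccbb
  rot[13] = ba$eadcdeccccbbe
  rot[14] = a$eadcdeccccbbeb
  rot[15] = $eadcdeccccbbeba
Sorted (with $ < everything):
  sorted[0] = $eadcdeccccbbeba  (last char: 'a')
  sorted[1] = a$eadcdeccccbbeb  (last char: 'b')
  sorted[2] = adcdeccccbbeba$e  (last char: 'e')
  sorted[3] = ba$eadcdeccccbbe  (last char: 'e')
  sorted[4] = bbeba$eadcdecccc  (last char: 'c')
  sorted[5] = beba$eadcdeccccb  (last char: 'b')
  sorted[6] = cbbeba$eadcdeccc  (last char: 'c')
  sorted[7] = ccbbeba$eadcdecc  (last char: 'c')
  sorted[8] = cccbbeba$eadcdec  (last char: 'c')
  sorted[9] = ccccbbeba$eadcde  (last char: 'e')
  sorted[10] = cdeccccbbeba$ead  (last char: 'd')
  sorted[11] = dcdeccccbbeba$ea  (last char: 'a')
  sorted[12] = deccccbbeba$eadc  (last char: 'c')
  sorted[13] = eadcdeccccbbeba$  (last char: '$')
  sorted[14] = eba$eadcdeccccbb  (last char: 'b')
  sorted[15] = eccccbbeba$eadcd  (last char: 'd')
Last column: abeecbcccedac$bd
Original string S is at sorted index 13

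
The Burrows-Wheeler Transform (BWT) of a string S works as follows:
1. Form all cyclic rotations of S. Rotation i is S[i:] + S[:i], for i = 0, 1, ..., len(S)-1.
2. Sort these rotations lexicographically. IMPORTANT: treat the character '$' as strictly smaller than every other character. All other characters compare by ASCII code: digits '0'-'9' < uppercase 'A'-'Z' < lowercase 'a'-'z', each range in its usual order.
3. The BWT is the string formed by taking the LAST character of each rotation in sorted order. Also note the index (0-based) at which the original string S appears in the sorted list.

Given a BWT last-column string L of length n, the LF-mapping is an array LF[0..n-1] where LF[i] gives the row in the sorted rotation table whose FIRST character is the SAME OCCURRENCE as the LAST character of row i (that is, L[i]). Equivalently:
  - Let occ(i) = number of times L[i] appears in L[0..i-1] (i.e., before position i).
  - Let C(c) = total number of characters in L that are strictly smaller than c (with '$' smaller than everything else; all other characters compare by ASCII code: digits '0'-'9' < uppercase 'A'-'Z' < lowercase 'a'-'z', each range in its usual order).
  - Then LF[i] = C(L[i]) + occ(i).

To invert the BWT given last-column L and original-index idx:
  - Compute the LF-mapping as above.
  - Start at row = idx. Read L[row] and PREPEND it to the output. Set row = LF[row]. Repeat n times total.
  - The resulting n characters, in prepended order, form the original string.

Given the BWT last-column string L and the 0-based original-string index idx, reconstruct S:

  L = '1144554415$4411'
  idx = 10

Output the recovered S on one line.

LF mapping: 1 2 6 7 12 13 8 9 3 14 0 10 11 4 5
Walk LF starting at row 10, prepending L[row]:
  step 1: row=10, L[10]='$', prepend. Next row=LF[10]=0
  step 2: row=0, L[0]='1', prepend. Next row=LF[0]=1
  step 3: row=1, L[1]='1', prepend. Next row=LF[1]=2
  step 4: row=2, L[2]='4', prepend. Next row=LF[2]=6
  step 5: row=6, L[6]='4', prepend. Next row=LF[6]=8
  step 6: row=8, L[8]='1', prepend. Next row=LF[8]=3
  step 7: row=3, L[3]='4', prepend. Next row=LF[3]=7
  step 8: row=7, L[7]='4', prepend. Next row=LF[7]=9
  step 9: row=9, L[9]='5', prepend. Next row=LF[9]=14
  step 10: row=14, L[14]='1', prepend. Next row=LF[14]=5
  step 11: row=5, L[5]='5', prepend. Next row=LF[5]=13
  step 12: row=13, L[13]='1', prepend. Next row=LF[13]=4
  step 13: row=4, L[4]='5', prepend. Next row=LF[4]=12
  step 14: row=12, L[12]='4', prepend. Next row=LF[12]=11
  step 15: row=11, L[11]='4', prepend. Next row=LF[11]=10
Reversed output: 44515154414411$

Answer: 44515154414411$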